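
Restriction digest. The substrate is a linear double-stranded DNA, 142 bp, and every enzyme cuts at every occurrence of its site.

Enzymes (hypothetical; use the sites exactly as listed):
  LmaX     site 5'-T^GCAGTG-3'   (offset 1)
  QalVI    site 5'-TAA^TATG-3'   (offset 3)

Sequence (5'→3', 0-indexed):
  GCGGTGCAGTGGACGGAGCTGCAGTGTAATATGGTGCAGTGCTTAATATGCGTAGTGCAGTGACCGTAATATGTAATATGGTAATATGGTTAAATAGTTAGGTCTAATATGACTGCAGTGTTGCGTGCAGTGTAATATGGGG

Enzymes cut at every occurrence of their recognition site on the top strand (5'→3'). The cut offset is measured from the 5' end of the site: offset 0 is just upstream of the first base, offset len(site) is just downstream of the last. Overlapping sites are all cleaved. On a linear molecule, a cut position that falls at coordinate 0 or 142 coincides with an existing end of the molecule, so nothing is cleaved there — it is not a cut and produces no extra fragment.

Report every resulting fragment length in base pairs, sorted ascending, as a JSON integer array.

Site scan:
  LmaX (TGCAGTG, off=1): starts [4, 19, 34, 55, 113, 125] → cuts [5, 20, 35, 56, 114, 126]
  QalVI (TAATATG, off=3): starts [26, 43, 66, 73, 81, 104, 132] → cuts [29, 46, 69, 76, 84, 107, 135]

Pooled cuts: [5, 20, 29, 35, 46, 56, 69, 76, 84, 107, 114, 126, 135]

Fragments:
  [0,5): 5 bp
  [5,20): 15 bp
  [20,29): 9 bp
  [29,35): 6 bp
  [35,46): 11 bp
  [46,56): 10 bp
  [56,69): 13 bp
  [69,76): 7 bp
  [76,84): 8 bp
  [84,107): 23 bp
  [107,114): 7 bp
  [114,126): 12 bp
  [126,135): 9 bp
  [135,142): 7 bp

[5,6,7,7,7,8,9,9,10,11,12,13,15,23]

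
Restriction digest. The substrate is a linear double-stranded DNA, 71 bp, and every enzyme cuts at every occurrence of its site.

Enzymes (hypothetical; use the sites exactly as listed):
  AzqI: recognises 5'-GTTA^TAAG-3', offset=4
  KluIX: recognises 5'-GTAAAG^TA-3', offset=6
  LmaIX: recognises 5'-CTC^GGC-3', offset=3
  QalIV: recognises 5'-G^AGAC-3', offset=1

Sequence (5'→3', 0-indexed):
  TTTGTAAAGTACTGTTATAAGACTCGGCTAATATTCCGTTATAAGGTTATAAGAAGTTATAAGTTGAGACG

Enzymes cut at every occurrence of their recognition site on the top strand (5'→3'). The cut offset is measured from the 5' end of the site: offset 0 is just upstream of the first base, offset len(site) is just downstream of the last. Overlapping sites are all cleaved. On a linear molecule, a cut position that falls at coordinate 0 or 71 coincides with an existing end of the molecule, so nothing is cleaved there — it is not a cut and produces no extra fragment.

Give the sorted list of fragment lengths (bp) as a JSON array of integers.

Scan for sites:
  AzqI GTTATAAG/4: at [13, 37, 45, 55] ⇒ [17, 41, 49, 59]
  KluIX GTAAAGTA/6: at [3] ⇒ [9]
  LmaIX CTCGGC/3: at [22] ⇒ [25]
  QalIV GAGAC/1: at [65] ⇒ [66]

Pooled cuts: [9, 17, 25, 41, 49, 59, 66]

Fragment lengths:
  [0,9): 9 bp
  [9,17): 8 bp
  [17,25): 8 bp
  [25,41): 16 bp
  [41,49): 8 bp
  [49,59): 10 bp
  [59,66): 7 bp
  [66,71): 5 bp

[5,7,8,8,8,9,10,16]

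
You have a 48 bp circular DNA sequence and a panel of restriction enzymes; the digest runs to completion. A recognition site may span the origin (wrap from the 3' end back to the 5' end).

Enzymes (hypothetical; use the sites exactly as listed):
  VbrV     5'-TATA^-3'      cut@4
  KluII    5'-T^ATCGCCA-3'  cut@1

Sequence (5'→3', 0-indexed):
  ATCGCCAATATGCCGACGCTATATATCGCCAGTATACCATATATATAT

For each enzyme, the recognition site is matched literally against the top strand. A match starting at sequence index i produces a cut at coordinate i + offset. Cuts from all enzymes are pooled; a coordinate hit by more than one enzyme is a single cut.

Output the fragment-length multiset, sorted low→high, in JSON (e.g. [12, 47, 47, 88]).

Per-enzyme occurrences:
  VbrV (TATA, off=4): starts [19, 21, 32, 39, 41, 43, 45] → cuts [1, 23, 25, 36, 43, 45, 47]
  KluII (TATCGCCA, off=1): starts [23, 47] → cuts [0, 24]

Pooled cuts: [0, 1, 23, 24, 25, 36, 43, 45, 47]

Fragments:
  0→1: 1 bp
  1→23: 22 bp
  23→24: 1 bp
  24→25: 1 bp
  25→36: 11 bp
  36→43: 7 bp
  43→45: 2 bp
  45→47: 2 bp
  47→0 (wrap): 48-47+0 = 1 bp

[1,1,1,1,2,2,7,11,22]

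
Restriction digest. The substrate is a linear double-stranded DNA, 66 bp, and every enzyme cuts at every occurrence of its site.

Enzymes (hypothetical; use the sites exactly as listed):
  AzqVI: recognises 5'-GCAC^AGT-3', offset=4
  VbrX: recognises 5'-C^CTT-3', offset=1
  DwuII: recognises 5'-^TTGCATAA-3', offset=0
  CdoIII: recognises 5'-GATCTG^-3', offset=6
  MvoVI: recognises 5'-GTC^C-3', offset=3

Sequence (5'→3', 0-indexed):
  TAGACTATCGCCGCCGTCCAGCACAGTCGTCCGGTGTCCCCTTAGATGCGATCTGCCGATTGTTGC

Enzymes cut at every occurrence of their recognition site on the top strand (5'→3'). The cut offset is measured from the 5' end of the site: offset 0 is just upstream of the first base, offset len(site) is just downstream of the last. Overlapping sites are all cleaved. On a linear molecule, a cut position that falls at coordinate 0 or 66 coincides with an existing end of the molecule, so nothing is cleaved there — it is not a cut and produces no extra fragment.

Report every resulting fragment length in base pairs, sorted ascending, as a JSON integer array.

[2,6,7,7,11,15,18]

Per-enzyme occurrences:
  AzqVI (GCACAGT, off=4): starts [20] → cuts [24]
  VbrX (CCTT, off=1): starts [39] → cuts [40]
  DwuII (TTGCATAA, off=0): no sites
  CdoIII (GATCTG, off=6): starts [49] → cuts [55]
  MvoVI (GTCC, off=3): starts [15, 28, 35] → cuts [18, 31, 38]

Pooled cuts: [18, 24, 31, 38, 40, 55]

Fragments:
  [0,18): 18 bp
  [18,24): 6 bp
  [24,31): 7 bp
  [31,38): 7 bp
  [38,40): 2 bp
  [40,55): 15 bp
  [55,66): 11 bp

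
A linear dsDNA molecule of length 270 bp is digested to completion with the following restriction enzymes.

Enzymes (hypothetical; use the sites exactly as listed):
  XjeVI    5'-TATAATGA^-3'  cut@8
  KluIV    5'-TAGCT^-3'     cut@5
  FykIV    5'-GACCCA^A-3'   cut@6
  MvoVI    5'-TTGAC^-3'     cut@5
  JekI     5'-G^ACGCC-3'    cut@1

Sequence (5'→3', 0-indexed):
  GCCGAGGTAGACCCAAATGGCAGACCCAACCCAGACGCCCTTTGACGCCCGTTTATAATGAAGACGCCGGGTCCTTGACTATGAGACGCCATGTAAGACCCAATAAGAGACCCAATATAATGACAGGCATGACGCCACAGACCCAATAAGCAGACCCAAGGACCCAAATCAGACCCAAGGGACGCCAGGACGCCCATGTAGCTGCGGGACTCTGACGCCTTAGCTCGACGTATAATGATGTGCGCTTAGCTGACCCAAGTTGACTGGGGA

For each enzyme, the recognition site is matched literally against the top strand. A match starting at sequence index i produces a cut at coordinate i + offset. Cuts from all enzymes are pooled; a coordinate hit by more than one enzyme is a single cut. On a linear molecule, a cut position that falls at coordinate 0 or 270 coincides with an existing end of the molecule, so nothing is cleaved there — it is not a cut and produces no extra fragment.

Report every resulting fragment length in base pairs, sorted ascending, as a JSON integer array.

Site scan:
  XjeVI TATAATGA/8: at [53, 115, 230] ⇒ [61, 123, 238]
  KluIV TAGCT/5: at [198, 220, 246] ⇒ [203, 225, 251]
  FykIV GACCCAA/6: at [9, 22, 96, 108, 139, 152, 160, 171, 251] ⇒ [15, 28, 102, 114, 145, 158, 166, 177, 257]
  MvoVI TTGAC/5: at [41, 74, 259] ⇒ [46, 79, 264]
  JekI GACGCC/1: at [33, 43, 62, 84, 130, 180, 188, 213] ⇒ [34, 44, 63, 85, 131, 181, 189, 214]

All cut coordinates (distinct, sorted): [15, 28, 34, 44, 46, 61, 63, 79, 85, 102, 114, 123, 131, 145, 158, 166, 177, 181, 189, 203, 214, 225, 238, 251, 257, 264]

Fragment lengths:
  [0,15): 15 bp
  [15,28): 13 bp
  [28,34): 6 bp
  [34,44): 10 bp
  [44,46): 2 bp
  [46,61): 15 bp
  [61,63): 2 bp
  [63,79): 16 bp
  [79,85): 6 bp
  [85,102): 17 bp
  [102,114): 12 bp
  [114,123): 9 bp
  [123,131): 8 bp
  [131,145): 14 bp
  [145,158): 13 bp
  [158,166): 8 bp
  [166,177): 11 bp
  [177,181): 4 bp
  [181,189): 8 bp
  [189,203): 14 bp
  [203,214): 11 bp
  [214,225): 11 bp
  [225,238): 13 bp
  [238,251): 13 bp
  [251,257): 6 bp
  [257,264): 7 bp
  [264,270): 6 bp

[2,2,4,6,6,6,6,7,8,8,8,9,10,11,11,11,12,13,13,13,13,14,14,15,15,16,17]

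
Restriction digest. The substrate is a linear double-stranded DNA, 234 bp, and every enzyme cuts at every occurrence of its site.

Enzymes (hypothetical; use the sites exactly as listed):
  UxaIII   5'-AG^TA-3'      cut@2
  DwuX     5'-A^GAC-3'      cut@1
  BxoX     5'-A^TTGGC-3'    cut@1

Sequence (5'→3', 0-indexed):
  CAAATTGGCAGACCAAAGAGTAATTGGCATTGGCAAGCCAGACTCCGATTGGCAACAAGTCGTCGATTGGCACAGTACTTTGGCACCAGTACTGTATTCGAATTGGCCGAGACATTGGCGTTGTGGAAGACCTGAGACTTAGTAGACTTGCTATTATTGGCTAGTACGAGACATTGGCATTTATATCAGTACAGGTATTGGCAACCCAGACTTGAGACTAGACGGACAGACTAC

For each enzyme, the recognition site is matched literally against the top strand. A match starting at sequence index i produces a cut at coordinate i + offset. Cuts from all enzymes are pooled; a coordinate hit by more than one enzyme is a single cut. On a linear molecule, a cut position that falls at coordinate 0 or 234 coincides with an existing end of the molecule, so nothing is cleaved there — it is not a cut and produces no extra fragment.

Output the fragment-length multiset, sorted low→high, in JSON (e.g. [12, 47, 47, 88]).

[2,3,4,4,4,5,5,6,6,6,7,7,7,8,8,8,8,8,9,10,11,11,12,13,14,14,16,18]

Scan for sites:
  UxaIII (AGTA, off=2): starts [18, 73, 87, 140, 162, 187] → cuts [20, 75, 89, 142, 164, 189]
  DwuX (AGAC, off=1): starts [9, 39, 109, 127, 134, 143, 168, 207, 214, 219, 227] → cuts [10, 40, 110, 128, 135, 144, 169, 208, 215, 220, 228]
  BxoX (ATTGGC, off=1): starts [3, 22, 28, 47, 65, 101, 113, 155, 172, 196] → cuts [4, 23, 29, 48, 66, 102, 114, 156, 173, 197]

Pooled cuts: [4, 10, 20, 23, 29, 40, 48, 66, 75, 89, 102, 110, 114, 128, 135, 142, 144, 156, 164, 169, 173, 189, 197, 208, 215, 220, 228]

Fragment lengths:
  [0,4): 4 bp
  [4,10): 6 bp
  [10,20): 10 bp
  [20,23): 3 bp
  [23,29): 6 bp
  [29,40): 11 bp
  [40,48): 8 bp
  [48,66): 18 bp
  [66,75): 9 bp
  [75,89): 14 bp
  [89,102): 13 bp
  [102,110): 8 bp
  [110,114): 4 bp
  [114,128): 14 bp
  [128,135): 7 bp
  [135,142): 7 bp
  [142,144): 2 bp
  [144,156): 12 bp
  [156,164): 8 bp
  [164,169): 5 bp
  [169,173): 4 bp
  [173,189): 16 bp
  [189,197): 8 bp
  [197,208): 11 bp
  [208,215): 7 bp
  [215,220): 5 bp
  [220,228): 8 bp
  [228,234): 6 bp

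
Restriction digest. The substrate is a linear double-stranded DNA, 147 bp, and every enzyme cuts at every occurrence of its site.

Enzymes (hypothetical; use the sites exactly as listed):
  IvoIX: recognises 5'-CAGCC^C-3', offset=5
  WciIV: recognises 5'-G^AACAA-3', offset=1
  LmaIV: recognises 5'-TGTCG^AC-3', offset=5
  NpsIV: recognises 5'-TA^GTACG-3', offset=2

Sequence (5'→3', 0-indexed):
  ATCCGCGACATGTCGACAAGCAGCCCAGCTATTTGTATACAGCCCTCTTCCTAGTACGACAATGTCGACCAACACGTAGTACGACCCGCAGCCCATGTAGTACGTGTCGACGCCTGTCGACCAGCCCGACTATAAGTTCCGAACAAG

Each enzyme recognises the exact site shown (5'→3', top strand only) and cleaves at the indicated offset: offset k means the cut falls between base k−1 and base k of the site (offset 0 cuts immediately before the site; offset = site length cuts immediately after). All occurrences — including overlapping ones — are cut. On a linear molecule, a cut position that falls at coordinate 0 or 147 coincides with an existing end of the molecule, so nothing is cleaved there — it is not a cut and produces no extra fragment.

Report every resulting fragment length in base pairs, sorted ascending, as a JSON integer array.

Site scan:
  IvoIX (CAGCCC, off=5): starts [20, 39, 88, 121] → cuts [25, 44, 93, 126]
  WciIV (GAACAA, off=1): starts [140] → cuts [141]
  LmaIV (TGTCGAC, off=5): starts [10, 62, 104, 114] → cuts [15, 67, 109, 119]
  NpsIV (TAGTACG, off=2): starts [51, 76, 97] → cuts [53, 78, 99]

All cut coordinates (distinct, sorted): [15, 25, 44, 53, 67, 78, 93, 99, 109, 119, 126, 141]

Fragment lengths:
  [0,15): 15 bp
  [15,25): 10 bp
  [25,44): 19 bp
  [44,53): 9 bp
  [53,67): 14 bp
  [67,78): 11 bp
  [78,93): 15 bp
  [93,99): 6 bp
  [99,109): 10 bp
  [109,119): 10 bp
  [119,126): 7 bp
  [126,141): 15 bp
  [141,147): 6 bp

[6,6,7,9,10,10,10,11,14,15,15,15,19]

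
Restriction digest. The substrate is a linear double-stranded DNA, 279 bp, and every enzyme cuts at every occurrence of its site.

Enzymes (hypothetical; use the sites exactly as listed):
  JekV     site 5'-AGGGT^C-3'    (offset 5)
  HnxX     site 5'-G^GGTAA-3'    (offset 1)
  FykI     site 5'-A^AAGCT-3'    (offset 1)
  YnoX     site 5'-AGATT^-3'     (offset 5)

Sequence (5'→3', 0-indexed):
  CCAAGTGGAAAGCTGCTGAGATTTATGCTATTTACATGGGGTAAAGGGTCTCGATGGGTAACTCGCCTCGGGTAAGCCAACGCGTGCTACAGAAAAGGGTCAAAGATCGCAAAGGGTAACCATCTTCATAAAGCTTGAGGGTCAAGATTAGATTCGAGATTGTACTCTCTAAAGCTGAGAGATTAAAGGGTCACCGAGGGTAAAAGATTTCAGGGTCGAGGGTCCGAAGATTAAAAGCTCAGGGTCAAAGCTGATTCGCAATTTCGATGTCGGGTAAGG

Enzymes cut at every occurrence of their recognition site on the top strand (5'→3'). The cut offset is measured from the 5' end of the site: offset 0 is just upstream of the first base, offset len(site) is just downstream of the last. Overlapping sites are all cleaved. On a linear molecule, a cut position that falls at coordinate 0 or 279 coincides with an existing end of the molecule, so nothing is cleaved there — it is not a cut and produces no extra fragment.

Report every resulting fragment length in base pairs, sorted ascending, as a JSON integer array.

[2,2,5,7,7,7,7,7,7,7,7,9,9,10,10,11,11,12,13,14,14,14,16,16,25,30]

Per-enzyme occurrences:
  JekV AGGGTC/5: at [44, 95, 137, 186, 211, 218, 240] ⇒ [49, 100, 142, 191, 216, 223, 245]
  HnxX GGGTAA/1: at [38, 55, 69, 113, 197, 271] ⇒ [39, 56, 70, 114, 198, 272]
  FykI AAAGCT/1: at [8, 129, 170, 233, 246] ⇒ [9, 130, 171, 234, 247]
  YnoX AGATT/5: at [18, 144, 149, 156, 179, 204, 227] ⇒ [23, 149, 154, 161, 184, 209, 232]

All cut coordinates (distinct, sorted): [9, 23, 39, 49, 56, 70, 100, 114, 130, 142, 149, 154, 161, 171, 184, 191, 198, 209, 216, 223, 232, 234, 245, 247, 272]

Fragment lengths:
  [0,9): 9 bp
  [9,23): 14 bp
  [23,39): 16 bp
  [39,49): 10 bp
  [49,56): 7 bp
  [56,70): 14 bp
  [70,100): 30 bp
  [100,114): 14 bp
  [114,130): 16 bp
  [130,142): 12 bp
  [142,149): 7 bp
  [149,154): 5 bp
  [154,161): 7 bp
  [161,171): 10 bp
  [171,184): 13 bp
  [184,191): 7 bp
  [191,198): 7 bp
  [198,209): 11 bp
  [209,216): 7 bp
  [216,223): 7 bp
  [223,232): 9 bp
  [232,234): 2 bp
  [234,245): 11 bp
  [245,247): 2 bp
  [247,272): 25 bp
  [272,279): 7 bp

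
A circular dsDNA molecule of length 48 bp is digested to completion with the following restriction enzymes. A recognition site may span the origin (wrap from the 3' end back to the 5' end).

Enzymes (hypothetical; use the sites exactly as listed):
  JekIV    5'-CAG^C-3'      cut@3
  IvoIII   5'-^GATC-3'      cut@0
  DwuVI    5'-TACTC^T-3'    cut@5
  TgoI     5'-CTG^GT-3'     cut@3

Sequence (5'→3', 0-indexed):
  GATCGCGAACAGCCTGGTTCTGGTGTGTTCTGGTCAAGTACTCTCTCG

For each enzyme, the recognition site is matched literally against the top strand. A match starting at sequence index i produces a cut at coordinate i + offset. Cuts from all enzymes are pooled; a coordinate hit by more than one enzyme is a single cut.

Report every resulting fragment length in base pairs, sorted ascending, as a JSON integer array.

[4,5,6,10,11,12]

Scan for sites:
  JekIV (CAGC, off=3): starts [9] → cuts [12]
  IvoIII (GATC, off=0): starts [0] → cuts [0]
  DwuVI (TACTCT, off=5): starts [38] → cuts [43]
  TgoI (CTGGT, off=3): starts [13, 19, 29] → cuts [16, 22, 32]

All cut coordinates (distinct, sorted): [0, 12, 16, 22, 32, 43]

Fragments:
  0→12: 12 bp
  12→16: 4 bp
  16→22: 6 bp
  22→32: 10 bp
  32→43: 11 bp
  43→0 (wrap): 48-43+0 = 5 bp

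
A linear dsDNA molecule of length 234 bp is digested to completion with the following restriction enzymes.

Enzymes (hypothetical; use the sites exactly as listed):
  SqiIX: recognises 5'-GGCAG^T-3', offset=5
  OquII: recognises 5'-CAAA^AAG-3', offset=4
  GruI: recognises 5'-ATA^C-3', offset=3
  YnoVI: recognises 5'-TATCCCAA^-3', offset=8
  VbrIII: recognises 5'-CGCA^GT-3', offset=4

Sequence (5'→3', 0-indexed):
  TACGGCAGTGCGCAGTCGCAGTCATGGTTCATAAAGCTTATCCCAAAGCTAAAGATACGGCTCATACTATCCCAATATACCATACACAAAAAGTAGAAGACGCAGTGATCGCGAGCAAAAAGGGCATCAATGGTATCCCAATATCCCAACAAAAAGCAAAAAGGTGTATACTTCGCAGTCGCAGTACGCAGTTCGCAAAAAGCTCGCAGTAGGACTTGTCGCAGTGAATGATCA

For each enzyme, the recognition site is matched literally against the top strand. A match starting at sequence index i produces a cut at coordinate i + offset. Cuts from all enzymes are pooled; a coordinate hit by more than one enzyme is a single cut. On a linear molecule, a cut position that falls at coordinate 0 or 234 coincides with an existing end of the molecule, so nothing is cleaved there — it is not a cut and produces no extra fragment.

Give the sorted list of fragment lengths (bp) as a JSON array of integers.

Scan for sites:
  SqiIX (GGCAGT, off=5): starts [3] → cuts [8]
  OquII (CAAAAAG, off=4): starts [86, 115, 149, 156, 195] → cuts [90, 119, 153, 160, 199]
  GruI (ATAC, off=3): starts [54, 63, 76, 81, 167] → cuts [57, 66, 79, 84, 170]
  YnoVI (TATCCCAA, off=8): starts [38, 67, 133, 141] → cuts [46, 75, 141, 149]
  VbrIII (CGCAGT, off=4): starts [10, 16, 100, 173, 179, 186, 204, 219] → cuts [14, 20, 104, 177, 183, 190, 208, 223]

All cut coordinates (distinct, sorted): [8, 14, 20, 46, 57, 66, 75, 79, 84, 90, 104, 119, 141, 149, 153, 160, 170, 177, 183, 190, 199, 208, 223]

Fragment lengths:
  [0,8): 8 bp
  [8,14): 6 bp
  [14,20): 6 bp
  [20,46): 26 bp
  [46,57): 11 bp
  [57,66): 9 bp
  [66,75): 9 bp
  [75,79): 4 bp
  [79,84): 5 bp
  [84,90): 6 bp
  [90,104): 14 bp
  [104,119): 15 bp
  [119,141): 22 bp
  [141,149): 8 bp
  [149,153): 4 bp
  [153,160): 7 bp
  [160,170): 10 bp
  [170,177): 7 bp
  [177,183): 6 bp
  [183,190): 7 bp
  [190,199): 9 bp
  [199,208): 9 bp
  [208,223): 15 bp
  [223,234): 11 bp

[4,4,5,6,6,6,6,7,7,7,8,8,9,9,9,9,10,11,11,14,15,15,22,26]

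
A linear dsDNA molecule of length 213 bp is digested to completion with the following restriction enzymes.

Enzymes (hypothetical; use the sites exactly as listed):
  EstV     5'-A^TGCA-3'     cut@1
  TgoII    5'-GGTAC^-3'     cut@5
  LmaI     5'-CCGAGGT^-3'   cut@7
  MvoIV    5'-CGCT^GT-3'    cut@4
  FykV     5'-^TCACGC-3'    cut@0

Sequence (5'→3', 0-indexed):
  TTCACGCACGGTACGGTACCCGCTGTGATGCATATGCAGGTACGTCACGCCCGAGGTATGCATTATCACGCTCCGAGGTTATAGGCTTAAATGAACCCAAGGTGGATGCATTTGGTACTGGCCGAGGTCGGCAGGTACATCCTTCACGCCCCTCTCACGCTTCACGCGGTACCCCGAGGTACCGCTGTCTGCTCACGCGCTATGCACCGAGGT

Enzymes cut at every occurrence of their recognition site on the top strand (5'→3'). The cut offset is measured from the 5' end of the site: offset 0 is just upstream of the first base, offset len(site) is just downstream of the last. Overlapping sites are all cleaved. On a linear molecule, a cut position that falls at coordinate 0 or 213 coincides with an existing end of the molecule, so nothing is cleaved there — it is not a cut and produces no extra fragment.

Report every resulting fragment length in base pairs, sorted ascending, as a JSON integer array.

Scan for sites:
  EstV (ATGCA, off=1): starts [27, 33, 57, 105, 201] → cuts [28, 34, 58, 106, 202]
  TgoII (GGTAC, off=5): starts [9, 14, 38, 113, 133, 167, 177] → cuts [14, 19, 43, 118, 138, 172, 182]
  LmaI (CCGAGGT, off=7): starts [50, 72, 121, 173, 206] → cuts [57, 79, 128, 180] (position 213 is a terminus of the linear molecule — no cut)
  MvoIV (CGCTGT, off=4): starts [20, 182] → cuts [24, 186]
  FykV (TCACGC, off=0): starts [1, 44, 65, 143, 154, 161, 192] → cuts [1, 44, 65, 143, 154, 161, 192]

Pooled cuts: [1, 14, 19, 24, 28, 34, 43, 44, 57, 58, 65, 79, 106, 118, 128, 138, 143, 154, 161, 172, 180, 182, 186, 192, 202]

Fragments:
  [0,1): 1 bp
  [1,14): 13 bp
  [14,19): 5 bp
  [19,24): 5 bp
  [24,28): 4 bp
  [28,34): 6 bp
  [34,43): 9 bp
  [43,44): 1 bp
  [44,57): 13 bp
  [57,58): 1 bp
  [58,65): 7 bp
  [65,79): 14 bp
  [79,106): 27 bp
  [106,118): 12 bp
  [118,128): 10 bp
  [128,138): 10 bp
  [138,143): 5 bp
  [143,154): 11 bp
  [154,161): 7 bp
  [161,172): 11 bp
  [172,180): 8 bp
  [180,182): 2 bp
  [182,186): 4 bp
  [186,192): 6 bp
  [192,202): 10 bp
  [202,213): 11 bp

[1,1,1,2,4,4,5,5,5,6,6,7,7,8,9,10,10,10,11,11,11,12,13,13,14,27]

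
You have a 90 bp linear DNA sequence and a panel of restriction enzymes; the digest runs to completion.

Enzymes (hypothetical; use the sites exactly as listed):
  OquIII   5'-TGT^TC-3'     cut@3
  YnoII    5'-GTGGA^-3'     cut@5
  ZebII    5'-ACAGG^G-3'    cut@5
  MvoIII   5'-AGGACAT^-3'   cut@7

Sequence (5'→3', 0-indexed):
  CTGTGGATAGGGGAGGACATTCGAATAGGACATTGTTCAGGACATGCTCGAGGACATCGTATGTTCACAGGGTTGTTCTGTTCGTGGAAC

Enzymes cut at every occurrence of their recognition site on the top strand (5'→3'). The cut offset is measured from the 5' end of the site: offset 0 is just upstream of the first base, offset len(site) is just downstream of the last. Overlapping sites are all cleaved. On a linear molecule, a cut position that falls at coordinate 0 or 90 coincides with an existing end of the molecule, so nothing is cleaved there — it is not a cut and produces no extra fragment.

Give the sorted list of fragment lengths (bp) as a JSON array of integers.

Site scan:
  OquIII (TGTTC, off=3): starts [33, 61, 73, 78] → cuts [36, 64, 76, 81]
  YnoII (GTGGA, off=5): starts [2, 83] → cuts [7, 88]
  ZebII (ACAGGG, off=5): starts [66] → cuts [71]
  MvoIII (AGGACAT, off=7): starts [13, 26, 38, 50] → cuts [20, 33, 45, 57]

All cut coordinates (distinct, sorted): [7, 20, 33, 36, 45, 57, 64, 71, 76, 81, 88]

Fragment lengths:
  [0,7): 7 bp
  [7,20): 13 bp
  [20,33): 13 bp
  [33,36): 3 bp
  [36,45): 9 bp
  [45,57): 12 bp
  [57,64): 7 bp
  [64,71): 7 bp
  [71,76): 5 bp
  [76,81): 5 bp
  [81,88): 7 bp
  [88,90): 2 bp

[2,3,5,5,7,7,7,7,9,12,13,13]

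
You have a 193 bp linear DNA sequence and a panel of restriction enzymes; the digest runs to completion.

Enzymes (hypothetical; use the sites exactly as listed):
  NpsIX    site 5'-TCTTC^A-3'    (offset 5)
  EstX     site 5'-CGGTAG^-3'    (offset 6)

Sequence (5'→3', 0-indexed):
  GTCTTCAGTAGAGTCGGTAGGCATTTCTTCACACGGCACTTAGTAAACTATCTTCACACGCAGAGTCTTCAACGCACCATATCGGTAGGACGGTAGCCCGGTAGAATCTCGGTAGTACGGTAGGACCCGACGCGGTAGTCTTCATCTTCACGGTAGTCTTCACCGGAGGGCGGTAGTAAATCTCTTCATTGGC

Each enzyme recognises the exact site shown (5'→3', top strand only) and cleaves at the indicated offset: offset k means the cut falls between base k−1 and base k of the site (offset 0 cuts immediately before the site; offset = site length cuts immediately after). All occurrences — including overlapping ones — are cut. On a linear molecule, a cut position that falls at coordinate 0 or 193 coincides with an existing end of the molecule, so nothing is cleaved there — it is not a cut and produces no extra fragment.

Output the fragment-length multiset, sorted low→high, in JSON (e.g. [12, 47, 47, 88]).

[5,5,6,6,6,7,8,8,8,10,11,11,14,15,15,15,18,25]

Per-enzyme occurrences:
  NpsIX TCTTCA/5: at [1, 25, 50, 65, 138, 144, 156, 182] ⇒ [6, 30, 55, 70, 143, 149, 161, 187]
  EstX CGGTAG/6: at [14, 82, 90, 98, 109, 117, 132, 150, 170] ⇒ [20, 88, 96, 104, 115, 123, 138, 156, 176]

All cut coordinates (distinct, sorted): [6, 20, 30, 55, 70, 88, 96, 104, 115, 123, 138, 143, 149, 156, 161, 176, 187]

Fragments:
  [0,6): 6 bp
  [6,20): 14 bp
  [20,30): 10 bp
  [30,55): 25 bp
  [55,70): 15 bp
  [70,88): 18 bp
  [88,96): 8 bp
  [96,104): 8 bp
  [104,115): 11 bp
  [115,123): 8 bp
  [123,138): 15 bp
  [138,143): 5 bp
  [143,149): 6 bp
  [149,156): 7 bp
  [156,161): 5 bp
  [161,176): 15 bp
  [176,187): 11 bp
  [187,193): 6 bp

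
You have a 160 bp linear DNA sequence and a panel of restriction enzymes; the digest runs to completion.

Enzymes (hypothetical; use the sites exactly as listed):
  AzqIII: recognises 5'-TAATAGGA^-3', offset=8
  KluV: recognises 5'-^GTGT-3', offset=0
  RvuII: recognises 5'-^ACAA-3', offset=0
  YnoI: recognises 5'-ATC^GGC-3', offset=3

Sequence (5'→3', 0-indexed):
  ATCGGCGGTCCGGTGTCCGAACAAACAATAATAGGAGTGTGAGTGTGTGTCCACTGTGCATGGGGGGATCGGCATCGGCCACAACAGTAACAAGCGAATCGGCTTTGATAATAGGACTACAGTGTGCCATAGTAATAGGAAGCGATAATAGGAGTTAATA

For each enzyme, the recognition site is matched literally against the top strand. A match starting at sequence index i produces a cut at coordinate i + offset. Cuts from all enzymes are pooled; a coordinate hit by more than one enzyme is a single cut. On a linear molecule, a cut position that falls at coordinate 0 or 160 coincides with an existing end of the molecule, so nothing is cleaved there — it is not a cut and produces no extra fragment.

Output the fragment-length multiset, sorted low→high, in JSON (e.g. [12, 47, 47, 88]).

Scan for sites:
  AzqIII TAATAGGA/8: at [28, 108, 132, 145] ⇒ [36, 116, 140, 153]
  KluV GTGT/0: at [12, 36, 42, 44, 46, 121] ⇒ [12, 36, 42, 44, 46, 121]
  RvuII ACAA/0: at [20, 24, 80, 89] ⇒ [20, 24, 80, 89]
  YnoI ATCGGC/3: at [0, 67, 73, 97] ⇒ [3, 70, 76, 100]

All cut coordinates (distinct, sorted): [3, 12, 20, 24, 36, 42, 44, 46, 70, 76, 80, 89, 100, 116, 121, 140, 153]

Fragment lengths:
  [0,3): 3 bp
  [3,12): 9 bp
  [12,20): 8 bp
  [20,24): 4 bp
  [24,36): 12 bp
  [36,42): 6 bp
  [42,44): 2 bp
  [44,46): 2 bp
  [46,70): 24 bp
  [70,76): 6 bp
  [76,80): 4 bp
  [80,89): 9 bp
  [89,100): 11 bp
  [100,116): 16 bp
  [116,121): 5 bp
  [121,140): 19 bp
  [140,153): 13 bp
  [153,160): 7 bp

[2,2,3,4,4,5,6,6,7,8,9,9,11,12,13,16,19,24]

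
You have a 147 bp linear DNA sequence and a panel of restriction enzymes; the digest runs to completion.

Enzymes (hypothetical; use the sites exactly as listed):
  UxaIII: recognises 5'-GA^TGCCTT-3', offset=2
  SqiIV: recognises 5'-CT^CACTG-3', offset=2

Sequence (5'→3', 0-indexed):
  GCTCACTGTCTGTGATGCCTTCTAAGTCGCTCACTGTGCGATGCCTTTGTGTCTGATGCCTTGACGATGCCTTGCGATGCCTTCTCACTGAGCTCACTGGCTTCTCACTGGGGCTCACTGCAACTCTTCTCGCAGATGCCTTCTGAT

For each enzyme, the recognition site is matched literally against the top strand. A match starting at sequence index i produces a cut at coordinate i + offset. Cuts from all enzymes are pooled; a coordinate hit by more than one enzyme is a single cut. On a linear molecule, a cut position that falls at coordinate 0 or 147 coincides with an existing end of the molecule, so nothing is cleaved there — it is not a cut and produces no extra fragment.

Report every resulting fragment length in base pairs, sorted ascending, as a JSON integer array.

Scan for sites:
  UxaIII (GATGCCTT, off=2): starts [13, 39, 54, 65, 75, 134] → cuts [15, 41, 56, 67, 77, 136]
  SqiIV (CTCACTG, off=2): starts [1, 29, 83, 92, 103, 113] → cuts [3, 31, 85, 94, 105, 115]

All cut coordinates (distinct, sorted): [3, 15, 31, 41, 56, 67, 77, 85, 94, 105, 115, 136]

Fragments:
  [0,3): 3 bp
  [3,15): 12 bp
  [15,31): 16 bp
  [31,41): 10 bp
  [41,56): 15 bp
  [56,67): 11 bp
  [67,77): 10 bp
  [77,85): 8 bp
  [85,94): 9 bp
  [94,105): 11 bp
  [105,115): 10 bp
  [115,136): 21 bp
  [136,147): 11 bp

[3,8,9,10,10,10,11,11,11,12,15,16,21]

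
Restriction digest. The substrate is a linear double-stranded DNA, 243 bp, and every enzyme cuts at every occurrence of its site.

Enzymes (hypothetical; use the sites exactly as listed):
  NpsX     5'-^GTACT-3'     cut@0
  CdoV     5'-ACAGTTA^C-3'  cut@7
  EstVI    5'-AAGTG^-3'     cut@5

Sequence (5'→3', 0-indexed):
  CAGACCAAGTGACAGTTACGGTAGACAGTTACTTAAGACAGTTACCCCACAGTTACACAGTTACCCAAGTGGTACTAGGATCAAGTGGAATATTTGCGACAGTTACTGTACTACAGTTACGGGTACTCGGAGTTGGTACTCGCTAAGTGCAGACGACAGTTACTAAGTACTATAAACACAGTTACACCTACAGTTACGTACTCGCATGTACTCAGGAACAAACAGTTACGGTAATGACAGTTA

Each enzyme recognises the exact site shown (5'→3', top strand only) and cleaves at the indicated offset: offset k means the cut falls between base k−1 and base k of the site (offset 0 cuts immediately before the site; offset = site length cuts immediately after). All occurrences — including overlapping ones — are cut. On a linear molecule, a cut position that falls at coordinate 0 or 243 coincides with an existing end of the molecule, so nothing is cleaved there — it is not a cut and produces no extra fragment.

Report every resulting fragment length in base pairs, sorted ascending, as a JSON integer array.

Per-enzyme occurrences:
  NpsX (GTACT, off=0): starts [71, 107, 122, 135, 166, 197, 207] → cuts [71, 107, 122, 135, 166, 197, 207]
  CdoV (ACAGTTAC, off=7): starts [11, 24, 37, 48, 56, 98, 112, 155, 177, 189, 221] → cuts [18, 31, 44, 55, 63, 105, 119, 162, 184, 196, 228]
  EstVI (AAGTG, off=5): starts [6, 66, 82, 144] → cuts [11, 71, 87, 149]

Pooled cuts: [11, 18, 31, 44, 55, 63, 71, 87, 105, 107, 119, 122, 135, 149, 162, 166, 184, 196, 197, 207, 228]

Fragment lengths:
  [0,11): 11 bp
  [11,18): 7 bp
  [18,31): 13 bp
  [31,44): 13 bp
  [44,55): 11 bp
  [55,63): 8 bp
  [63,71): 8 bp
  [71,87): 16 bp
  [87,105): 18 bp
  [105,107): 2 bp
  [107,119): 12 bp
  [119,122): 3 bp
  [122,135): 13 bp
  [135,149): 14 bp
  [149,162): 13 bp
  [162,166): 4 bp
  [166,184): 18 bp
  [184,196): 12 bp
  [196,197): 1 bp
  [197,207): 10 bp
  [207,228): 21 bp
  [228,243): 15 bp

[1,2,3,4,7,8,8,10,11,11,12,12,13,13,13,13,14,15,16,18,18,21]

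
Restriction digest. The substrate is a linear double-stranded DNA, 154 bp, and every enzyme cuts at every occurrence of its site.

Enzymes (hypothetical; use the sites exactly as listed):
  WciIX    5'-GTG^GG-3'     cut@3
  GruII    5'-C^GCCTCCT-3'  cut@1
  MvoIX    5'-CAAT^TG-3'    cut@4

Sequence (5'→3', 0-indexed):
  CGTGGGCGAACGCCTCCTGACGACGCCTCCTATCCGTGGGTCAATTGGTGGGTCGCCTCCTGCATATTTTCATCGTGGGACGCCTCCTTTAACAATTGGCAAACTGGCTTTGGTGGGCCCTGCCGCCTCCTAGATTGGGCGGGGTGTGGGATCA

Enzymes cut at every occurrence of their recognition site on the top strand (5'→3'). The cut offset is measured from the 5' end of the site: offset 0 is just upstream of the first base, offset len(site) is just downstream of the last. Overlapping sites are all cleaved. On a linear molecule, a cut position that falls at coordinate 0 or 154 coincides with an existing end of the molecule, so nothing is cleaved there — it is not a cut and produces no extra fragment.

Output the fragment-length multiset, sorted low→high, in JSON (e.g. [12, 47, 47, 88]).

[4,4,4,5,6,7,7,9,13,14,15,19,23,24]

Per-enzyme occurrences:
  WciIX (GTGGG, off=3): starts [1, 35, 47, 74, 112, 145] → cuts [4, 38, 50, 77, 115, 148]
  GruII (CGCCTCCT, off=1): starts [10, 23, 53, 80, 123] → cuts [11, 24, 54, 81, 124]
  MvoIX (CAATTG, off=4): starts [41, 92] → cuts [45, 96]

All cut coordinates (distinct, sorted): [4, 11, 24, 38, 45, 50, 54, 77, 81, 96, 115, 124, 148]

Fragments:
  [0,4): 4 bp
  [4,11): 7 bp
  [11,24): 13 bp
  [24,38): 14 bp
  [38,45): 7 bp
  [45,50): 5 bp
  [50,54): 4 bp
  [54,77): 23 bp
  [77,81): 4 bp
  [81,96): 15 bp
  [96,115): 19 bp
  [115,124): 9 bp
  [124,148): 24 bp
  [148,154): 6 bp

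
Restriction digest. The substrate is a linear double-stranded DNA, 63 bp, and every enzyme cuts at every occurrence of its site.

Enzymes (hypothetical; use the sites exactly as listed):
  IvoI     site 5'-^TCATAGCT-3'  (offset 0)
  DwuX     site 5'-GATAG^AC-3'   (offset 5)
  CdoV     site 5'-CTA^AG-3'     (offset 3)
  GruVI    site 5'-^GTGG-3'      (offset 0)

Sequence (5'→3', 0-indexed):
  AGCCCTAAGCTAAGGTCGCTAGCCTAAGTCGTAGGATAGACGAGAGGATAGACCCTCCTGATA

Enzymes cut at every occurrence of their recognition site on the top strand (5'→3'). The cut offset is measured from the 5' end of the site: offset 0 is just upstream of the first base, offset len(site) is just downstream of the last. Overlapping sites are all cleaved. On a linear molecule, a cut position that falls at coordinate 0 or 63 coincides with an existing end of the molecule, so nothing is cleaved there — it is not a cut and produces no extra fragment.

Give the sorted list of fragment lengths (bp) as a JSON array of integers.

Site scan:
  IvoI (TCATAGCT, off=0): no sites
  DwuX (GATAGAC, off=5): starts [34, 46] → cuts [39, 51]
  CdoV (CTAAG, off=3): starts [4, 9, 23] → cuts [7, 12, 26]
  GruVI (GTGG, off=0): no sites

All cut coordinates (distinct, sorted): [7, 12, 26, 39, 51]

Fragment lengths:
  [0,7): 7 bp
  [7,12): 5 bp
  [12,26): 14 bp
  [26,39): 13 bp
  [39,51): 12 bp
  [51,63): 12 bp

[5,7,12,12,13,14]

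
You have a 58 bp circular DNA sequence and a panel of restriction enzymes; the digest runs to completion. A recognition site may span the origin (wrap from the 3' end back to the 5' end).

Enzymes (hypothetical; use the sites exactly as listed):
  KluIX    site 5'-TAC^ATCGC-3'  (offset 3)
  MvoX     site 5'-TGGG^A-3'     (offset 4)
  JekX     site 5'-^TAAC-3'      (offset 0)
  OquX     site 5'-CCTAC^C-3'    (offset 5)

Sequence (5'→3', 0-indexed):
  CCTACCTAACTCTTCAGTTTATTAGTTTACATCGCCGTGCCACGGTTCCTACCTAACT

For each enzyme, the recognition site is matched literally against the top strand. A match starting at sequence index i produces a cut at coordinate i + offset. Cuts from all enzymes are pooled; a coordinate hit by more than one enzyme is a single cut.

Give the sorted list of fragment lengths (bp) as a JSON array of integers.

Site scan:
  KluIX (TACATCGC, off=3): starts [27] → cuts [30]
  MvoX (TGGGA, off=4): no sites
  JekX (TAAC, off=0): starts [6, 53] → cuts [6, 53]
  OquX (CCTACC, off=5): starts [0, 47] → cuts [5, 52]

All cut coordinates (distinct, sorted): [5, 6, 30, 52, 53]

Fragment lengths:
  5→6: 1 bp
  6→30: 24 bp
  30→52: 22 bp
  52→53: 1 bp
  53→5 (wrap): 58-53+5 = 10 bp

[1,1,10,22,24]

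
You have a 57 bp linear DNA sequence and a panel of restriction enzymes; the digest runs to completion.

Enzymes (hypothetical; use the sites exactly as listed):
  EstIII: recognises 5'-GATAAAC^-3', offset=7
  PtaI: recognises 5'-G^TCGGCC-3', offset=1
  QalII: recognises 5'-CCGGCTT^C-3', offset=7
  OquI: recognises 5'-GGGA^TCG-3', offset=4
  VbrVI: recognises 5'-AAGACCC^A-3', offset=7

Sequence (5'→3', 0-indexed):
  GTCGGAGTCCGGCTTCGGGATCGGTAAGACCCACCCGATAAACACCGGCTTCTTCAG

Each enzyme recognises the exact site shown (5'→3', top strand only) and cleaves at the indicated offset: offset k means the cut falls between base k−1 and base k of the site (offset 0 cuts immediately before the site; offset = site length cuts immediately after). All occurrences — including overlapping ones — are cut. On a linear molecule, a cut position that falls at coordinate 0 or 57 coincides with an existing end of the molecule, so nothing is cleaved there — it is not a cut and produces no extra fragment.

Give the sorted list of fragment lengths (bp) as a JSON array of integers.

Per-enzyme occurrences:
  EstIII GATAAAC/7: at [36] ⇒ [43]
  PtaI (GTCGGCC, off=1): no sites
  QalII CCGGCTTC/7: at [8, 44] ⇒ [15, 51]
  OquI GGGATCG/4: at [16] ⇒ [20]
  VbrVI AAGACCCA/7: at [25] ⇒ [32]

All cut coordinates (distinct, sorted): [15, 20, 32, 43, 51]

Fragment lengths:
  [0,15): 15 bp
  [15,20): 5 bp
  [20,32): 12 bp
  [32,43): 11 bp
  [43,51): 8 bp
  [51,57): 6 bp

[5,6,8,11,12,15]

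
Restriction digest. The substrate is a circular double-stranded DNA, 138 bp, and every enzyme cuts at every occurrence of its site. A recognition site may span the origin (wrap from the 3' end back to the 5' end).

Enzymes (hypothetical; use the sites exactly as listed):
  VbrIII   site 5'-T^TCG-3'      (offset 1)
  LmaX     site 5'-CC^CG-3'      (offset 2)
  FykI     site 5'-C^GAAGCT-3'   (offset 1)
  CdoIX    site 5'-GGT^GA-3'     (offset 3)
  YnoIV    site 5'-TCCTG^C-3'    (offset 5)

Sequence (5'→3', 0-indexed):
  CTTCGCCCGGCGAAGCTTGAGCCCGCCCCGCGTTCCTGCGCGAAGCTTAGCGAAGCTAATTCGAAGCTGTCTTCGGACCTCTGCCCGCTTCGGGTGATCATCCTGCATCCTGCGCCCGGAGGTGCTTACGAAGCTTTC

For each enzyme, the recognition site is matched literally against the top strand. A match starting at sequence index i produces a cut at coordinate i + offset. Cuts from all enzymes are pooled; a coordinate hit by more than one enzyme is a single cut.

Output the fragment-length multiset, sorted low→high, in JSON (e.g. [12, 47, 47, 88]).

Per-enzyme occurrences:
  VbrIII (TTCG, off=1): starts [1, 59, 71, 88] → cuts [2, 60, 72, 89]
  LmaX (CCCG, off=2): starts [5, 21, 26, 83, 114] → cuts [7, 23, 28, 85, 116]
  FykI (CGAAGCT, off=1): starts [10, 40, 50, 61, 128] → cuts [11, 41, 51, 62, 129]
  CdoIX (GGTGA, off=3): starts [92] → cuts [95]
  YnoIV (TCCTGC, off=5): starts [33, 100, 107] → cuts [38, 105, 112]

Pooled cuts: [2, 7, 11, 23, 28, 38, 41, 51, 60, 62, 72, 85, 89, 95, 105, 112, 116, 129]

Fragments:
  2→7: 5 bp
  7→11: 4 bp
  11→23: 12 bp
  23→28: 5 bp
  28→38: 10 bp
  38→41: 3 bp
  41→51: 10 bp
  51→60: 9 bp
  60→62: 2 bp
  62→72: 10 bp
  72→85: 13 bp
  85→89: 4 bp
  89→95: 6 bp
  95→105: 10 bp
  105→112: 7 bp
  112→116: 4 bp
  116→129: 13 bp
  129→2 (wrap): 138-129+2 = 11 bp

[2,3,4,4,4,5,5,6,7,9,10,10,10,10,11,12,13,13]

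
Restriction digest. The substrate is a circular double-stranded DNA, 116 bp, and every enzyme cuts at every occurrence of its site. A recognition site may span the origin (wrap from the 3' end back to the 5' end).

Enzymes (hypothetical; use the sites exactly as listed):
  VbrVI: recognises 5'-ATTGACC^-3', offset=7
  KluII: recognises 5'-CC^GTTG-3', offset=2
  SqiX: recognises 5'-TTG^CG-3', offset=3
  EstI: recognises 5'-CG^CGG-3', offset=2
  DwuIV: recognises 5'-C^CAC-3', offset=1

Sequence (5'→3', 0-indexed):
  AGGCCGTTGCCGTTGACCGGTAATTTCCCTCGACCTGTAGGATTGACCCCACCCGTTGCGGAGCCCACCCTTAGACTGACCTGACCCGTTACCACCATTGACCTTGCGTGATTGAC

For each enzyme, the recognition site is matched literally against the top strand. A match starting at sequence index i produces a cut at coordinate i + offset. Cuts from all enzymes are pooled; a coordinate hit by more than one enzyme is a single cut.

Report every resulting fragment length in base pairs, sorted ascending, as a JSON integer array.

[1,3,4,5,6,7,11,15,27,37]

Per-enzyme occurrences:
  VbrVI ATTGACC/7: at [41, 96] ⇒ [48, 103]
  KluII CCGTTG/2: at [3, 9, 52] ⇒ [5, 11, 54]
  SqiX TTGCG/3: at [55, 103] ⇒ [58, 106]
  EstI (CGCGG, off=2): no sites
  DwuIV CCAC/1: at [48, 64, 91] ⇒ [49, 65, 92]

All cut coordinates (distinct, sorted): [5, 11, 48, 49, 54, 58, 65, 92, 103, 106]

Fragment lengths:
  5→11: 6 bp
  11→48: 37 bp
  48→49: 1 bp
  49→54: 5 bp
  54→58: 4 bp
  58→65: 7 bp
  65→92: 27 bp
  92→103: 11 bp
  103→106: 3 bp
  106→5 (wrap): 116-106+5 = 15 bp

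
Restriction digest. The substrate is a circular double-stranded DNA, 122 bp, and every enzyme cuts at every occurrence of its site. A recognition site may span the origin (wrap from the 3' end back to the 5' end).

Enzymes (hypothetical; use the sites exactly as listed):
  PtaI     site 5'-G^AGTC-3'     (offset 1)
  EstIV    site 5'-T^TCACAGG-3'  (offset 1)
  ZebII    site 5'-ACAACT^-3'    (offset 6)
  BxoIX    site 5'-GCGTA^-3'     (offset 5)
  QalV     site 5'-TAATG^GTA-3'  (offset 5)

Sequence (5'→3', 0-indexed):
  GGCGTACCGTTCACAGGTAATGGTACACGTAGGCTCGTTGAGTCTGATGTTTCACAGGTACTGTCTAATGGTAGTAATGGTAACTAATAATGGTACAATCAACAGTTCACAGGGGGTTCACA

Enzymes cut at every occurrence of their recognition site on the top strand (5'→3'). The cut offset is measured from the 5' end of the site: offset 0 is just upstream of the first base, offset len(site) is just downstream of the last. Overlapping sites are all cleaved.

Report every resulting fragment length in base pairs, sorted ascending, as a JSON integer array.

[4,9,11,11,11,12,13,14,18,19]

Scan for sites:
  PtaI (GAGTC, off=1): starts [39] → cuts [40]
  EstIV (TTCACAGG, off=1): starts [9, 50, 105, 116] → cuts [10, 51, 106, 117]
  ZebII (ACAACT, off=6): no sites
  BxoIX (GCGTA, off=5): starts [1] → cuts [6]
  QalV (TAATGGTA, off=5): starts [17, 65, 74, 87] → cuts [22, 70, 79, 92]

All cut coordinates (distinct, sorted): [6, 10, 22, 40, 51, 70, 79, 92, 106, 117]

Fragments:
  6→10: 4 bp
  10→22: 12 bp
  22→40: 18 bp
  40→51: 11 bp
  51→70: 19 bp
  70→79: 9 bp
  79→92: 13 bp
  92→106: 14 bp
  106→117: 11 bp
  117→6 (wrap): 122-117+6 = 11 bp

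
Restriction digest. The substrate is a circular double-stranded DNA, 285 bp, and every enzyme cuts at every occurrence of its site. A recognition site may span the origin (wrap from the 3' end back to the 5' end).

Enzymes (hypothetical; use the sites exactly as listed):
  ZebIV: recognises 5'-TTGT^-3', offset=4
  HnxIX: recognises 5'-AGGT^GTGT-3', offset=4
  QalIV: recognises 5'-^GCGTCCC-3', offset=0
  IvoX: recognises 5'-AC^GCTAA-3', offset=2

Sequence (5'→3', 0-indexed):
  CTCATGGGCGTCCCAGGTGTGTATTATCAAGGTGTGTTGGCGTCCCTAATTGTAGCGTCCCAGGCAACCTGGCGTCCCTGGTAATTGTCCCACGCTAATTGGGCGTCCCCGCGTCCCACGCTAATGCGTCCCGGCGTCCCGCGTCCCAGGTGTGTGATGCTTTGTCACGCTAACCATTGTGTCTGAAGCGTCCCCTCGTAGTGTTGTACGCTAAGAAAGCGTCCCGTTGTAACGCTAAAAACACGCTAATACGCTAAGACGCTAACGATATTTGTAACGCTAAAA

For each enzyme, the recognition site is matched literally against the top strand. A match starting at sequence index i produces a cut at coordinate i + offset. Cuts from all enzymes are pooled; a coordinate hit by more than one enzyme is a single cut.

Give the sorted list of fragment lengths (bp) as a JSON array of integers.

[1,2,3,3,3,5,6,6,7,7,8,8,8,8,9,9,9,11,11,11,12,12,14,14,14,15,15,17,17,20]

Site scan:
  ZebIV (TTGT, off=4): starts [49, 84, 161, 176, 203, 226, 271] → cuts [53, 88, 165, 180, 207, 230, 275]
  HnxIX (AGGTGTGT, off=4): starts [14, 29, 147] → cuts [18, 33, 151]
  QalIV (GCGTCCC, off=0): starts [7, 39, 54, 71, 102, 110, 125, 133, 140, 187, 218] → cuts [7, 39, 54, 71, 102, 110, 125, 133, 140, 187, 218]
  IvoX (ACGCTAA, off=2): starts [91, 117, 166, 207, 231, 242, 250, 258, 276] → cuts [93, 119, 168, 209, 233, 244, 252, 260, 278]

Pooled cuts: [7, 18, 33, 39, 53, 54, 71, 88, 93, 102, 110, 119, 125, 133, 140, 151, 165, 168, 180, 187, 207, 209, 218, 230, 233, 244, 252, 260, 275, 278]

Fragment lengths:
  7→18: 11 bp
  18→33: 15 bp
  33→39: 6 bp
  39→53: 14 bp
  53→54: 1 bp
  54→71: 17 bp
  71→88: 17 bp
  88→93: 5 bp
  93→102: 9 bp
  102→110: 8 bp
  110→119: 9 bp
  119→125: 6 bp
  125→133: 8 bp
  133→140: 7 bp
  140→151: 11 bp
  151→165: 14 bp
  165→168: 3 bp
  168→180: 12 bp
  180→187: 7 bp
  187→207: 20 bp
  207→209: 2 bp
  209→218: 9 bp
  218→230: 12 bp
  230→233: 3 bp
  233→244: 11 bp
  244→252: 8 bp
  252→260: 8 bp
  260→275: 15 bp
  275→278: 3 bp
  278→7 (wrap): 285-278+7 = 14 bp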